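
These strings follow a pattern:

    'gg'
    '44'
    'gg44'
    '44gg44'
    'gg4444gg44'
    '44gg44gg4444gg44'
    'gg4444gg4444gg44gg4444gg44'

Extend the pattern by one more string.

From term 3 onward, concatenate the second-to-last term with the last: gg·44 = gg44, 44·gg44 = 44gg44, …
The next term joins 44gg44gg4444gg44 and gg4444gg4444gg44gg4444gg44.

44gg44gg4444gg44gg4444gg4444gg44gg4444gg44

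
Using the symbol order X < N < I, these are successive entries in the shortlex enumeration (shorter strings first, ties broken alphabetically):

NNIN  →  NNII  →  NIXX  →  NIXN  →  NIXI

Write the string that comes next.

Treat NIXI as a base-3 numeral over the given alphabet and add one, carrying through any trailing I's.

NINX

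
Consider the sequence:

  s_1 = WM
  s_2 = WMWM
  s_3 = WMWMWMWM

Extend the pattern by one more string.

Every step duplicates the string.
So the next term is two copies of WMWMWMWM.

WMWMWMWMWMWMWMWM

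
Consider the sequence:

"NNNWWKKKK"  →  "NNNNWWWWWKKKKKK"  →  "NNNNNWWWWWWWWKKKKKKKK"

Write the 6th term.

Term n consists of n+2 N's, followed by 3n-1 W's, followed by 2n+2 K's (n = 1, 2, …).
At n = 6 the blocks have lengths 8, 17, 14.

NNNNNNNNWWWWWWWWWWWWWWWWWKKKKKKKKKKKKKK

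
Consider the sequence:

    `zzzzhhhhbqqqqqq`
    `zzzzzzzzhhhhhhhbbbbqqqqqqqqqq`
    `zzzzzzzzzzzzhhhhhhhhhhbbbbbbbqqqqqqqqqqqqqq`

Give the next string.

zzzzzzzzzzzzzzzzhhhhhhhhhhhhhbbbbbbbbbbqqqqqqqqqqqqqqqqqq

Reading off run lengths: z runs 4, 8, 12; h runs 4, 7, 10; b runs 1, 4, 7; q runs 6, 10, 14 — each is linear in n (n = 1, 2, …).
At n = 4 the blocks have lengths 16, 13, 10, 18.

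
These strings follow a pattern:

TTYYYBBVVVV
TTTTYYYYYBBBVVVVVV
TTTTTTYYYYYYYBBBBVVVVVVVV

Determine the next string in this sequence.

Each string has the form T^{2n} Y^{2n+1} B^{n+1} V^{2n+2} (n = 1, 2, …).
At n = 4 the blocks have lengths 8, 9, 5, 10.

TTTTTTTTYYYYYYYYYBBBBBVVVVVVVVVV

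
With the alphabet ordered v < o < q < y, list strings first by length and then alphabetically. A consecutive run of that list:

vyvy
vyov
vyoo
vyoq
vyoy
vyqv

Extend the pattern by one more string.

vyqo

Treat vyqv as a base-4 numeral over the given alphabet and add one, carrying through any trailing y's.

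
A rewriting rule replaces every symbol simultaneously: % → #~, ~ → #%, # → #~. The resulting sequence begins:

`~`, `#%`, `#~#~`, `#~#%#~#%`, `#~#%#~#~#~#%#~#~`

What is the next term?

#~#%#~#~#~#%#~#%#~#%#~#~#~#%#~#%

Replace each of the 16 characters of #~#%#~#~#~#%#~#~ in place — #~ #% #~ #~ #~ #% #~ #% #~ #% #~ #~ #~ #% #~ #% — and concatenate.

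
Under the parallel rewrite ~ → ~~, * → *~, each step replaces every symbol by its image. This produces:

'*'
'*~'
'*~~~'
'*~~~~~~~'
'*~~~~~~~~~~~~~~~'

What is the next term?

*~~~~~~~~~~~~~~~~~~~~~~~~~~~~~~~

φ(*~~~~~~~~~~~~~~~) expands symbol-by-symbol to *~ ~~ ~~ ~~ ~~ ~~ ~~ ~~ ~~ ~~ ~~ ~~ ~~ ~~ ~~ ~~; joining the 16 pieces gives the next term.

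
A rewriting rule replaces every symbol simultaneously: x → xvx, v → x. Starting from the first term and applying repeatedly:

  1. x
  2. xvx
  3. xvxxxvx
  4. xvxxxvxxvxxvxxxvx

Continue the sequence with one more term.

xvxxxvxxvxxvxxxvxxvxxxvxxvxxxvxxvxxvxxxvx

Applying the rule to each of the 17 symbols of xvxxxvxxvxxvxxxvx gives the pieces xvx x xvx xvx xvx x xvx xvx x xvx xvx x xvx xvx xvx x xvx, which concatenate to the answer.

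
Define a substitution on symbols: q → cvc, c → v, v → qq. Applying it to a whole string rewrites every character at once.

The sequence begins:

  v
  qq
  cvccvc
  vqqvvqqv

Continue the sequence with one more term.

Apply φ to vqqvvqqv symbol by symbol: v→qq, q→cvc, q→cvc, v→qq, v→qq, q→cvc, q→cvc, v→qq; joined: qq cvc cvc qq qq cvc cvc qq.

qqcvccvcqqqqcvccvcqq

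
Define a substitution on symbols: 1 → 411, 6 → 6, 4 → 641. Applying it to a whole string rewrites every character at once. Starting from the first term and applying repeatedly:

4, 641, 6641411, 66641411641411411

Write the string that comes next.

Applying the rule to each of the 17 symbols of 66641411641411411 gives the pieces 6 6 6 641 411 641 411 411 6 641 411 641 411 411 641 411 411, which concatenate to the answer.

6666414116414114116641411641411411641411411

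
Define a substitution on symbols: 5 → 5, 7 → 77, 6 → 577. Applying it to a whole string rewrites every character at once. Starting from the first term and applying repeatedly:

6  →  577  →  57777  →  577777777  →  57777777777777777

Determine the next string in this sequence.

Rewriting the 17 symbols of 57777777777777777 one by one yields 5 77 77 77 77 77 77 77 77 77 77 77 77 77 77 77 77; concatenated:

577777777777777777777777777777777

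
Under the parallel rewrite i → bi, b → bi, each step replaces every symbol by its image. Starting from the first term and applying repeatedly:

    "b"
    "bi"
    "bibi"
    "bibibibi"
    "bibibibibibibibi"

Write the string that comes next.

Rewriting the 16 symbols of bibibibibibibibi one by one yields bi bi bi bi bi bi bi bi bi bi bi bi bi bi bi bi; concatenated:

bibibibibibibibibibibibibibibibi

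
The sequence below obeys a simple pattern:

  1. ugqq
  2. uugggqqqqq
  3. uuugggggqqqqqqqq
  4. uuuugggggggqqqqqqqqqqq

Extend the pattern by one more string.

Each string has the form u^{n} g^{2n-1} q^{3n-1} (n = 1, 2, …).
Setting n = 5 gives 5, 9, 14 characters in each block.

uuuuugggggggggqqqqqqqqqqqqqq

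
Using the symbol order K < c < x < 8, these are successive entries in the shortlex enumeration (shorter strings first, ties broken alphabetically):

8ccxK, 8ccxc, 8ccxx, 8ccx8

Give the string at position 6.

8cc8c

Stepping forward 2 times from 8ccx8: 8ccx8 → 8cc8K, then the target.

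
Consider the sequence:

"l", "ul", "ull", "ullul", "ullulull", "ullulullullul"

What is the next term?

This is a Fibonacci-style word recurrence s(k) = s(k−1)·s(k−2): e.g. ul·l = ull.
The next term joins ullulullullul and ullulull.

ullulullullulullulull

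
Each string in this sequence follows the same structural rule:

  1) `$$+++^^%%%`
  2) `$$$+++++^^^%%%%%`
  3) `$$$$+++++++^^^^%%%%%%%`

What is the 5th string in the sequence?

Reading off run lengths: $ runs 2, 3, 4; + runs 3, 5, 7; ^ runs 2, 3, 4; % runs 3, 5, 7 — each is linear in n (n = 1, 2, …).
Setting n = 5 gives 6, 11, 6, 11 characters in each block.

$$$$$$+++++++++++^^^^^^%%%%%%%%%%%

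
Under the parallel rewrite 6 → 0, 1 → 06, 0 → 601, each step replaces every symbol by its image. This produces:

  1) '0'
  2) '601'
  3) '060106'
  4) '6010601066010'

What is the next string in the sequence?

Rewriting the 13 symbols of 6010601066010 one by one yields 0 601 06 601 0 601 06 601 0 0 601 06 601; concatenated:

0601066010601066010060106601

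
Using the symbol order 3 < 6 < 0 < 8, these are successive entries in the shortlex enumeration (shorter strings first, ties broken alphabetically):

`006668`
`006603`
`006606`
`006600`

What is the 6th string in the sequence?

006683

Advancing 2 positions from 006600 through 006600 → 006608 reaches term 6.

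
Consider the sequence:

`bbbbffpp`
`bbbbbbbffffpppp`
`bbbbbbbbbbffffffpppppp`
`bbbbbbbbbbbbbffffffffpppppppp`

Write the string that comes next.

bbbbbbbbbbbbbbbbffffffffffpppppppppp

Each string has the form b^{3n+1} f^{2n} p^{2n} (n = 1, 2, …).
Setting n = 5 gives 16, 10, 10 characters in each block.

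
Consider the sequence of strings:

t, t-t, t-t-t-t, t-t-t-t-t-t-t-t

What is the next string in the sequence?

s(k+1) = s(k)·-·s(k) — each term doubles the last with '-' between the halves.
Doubling t-t-t-t-t-t-t-t with '-' between the halves:

t-t-t-t-t-t-t-t-t-t-t-t-t-t-t-t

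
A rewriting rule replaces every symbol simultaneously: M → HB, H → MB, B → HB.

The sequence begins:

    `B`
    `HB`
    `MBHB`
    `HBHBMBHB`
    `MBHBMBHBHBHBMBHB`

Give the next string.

Applying the rule to each of the 16 symbols of MBHBMBHBHBHBMBHB gives the pieces HB HB MB HB HB HB MB HB MB HB MB HB HB HB MB HB, which concatenate to the answer.

HBHBMBHBHBHBMBHBMBHBMBHBHBHBMBHB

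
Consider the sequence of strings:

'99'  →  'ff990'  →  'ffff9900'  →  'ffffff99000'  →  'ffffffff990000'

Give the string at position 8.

s(k+1) = ff·s(k)·0, so each term gains ff as a prefix and 0 as a suffix.
From ffffffff990000, 3 further steps: ffffffff990000 → ffffffffff9900000 → ffffffffffff99000000 → (answer).

ffffffffffffff990000000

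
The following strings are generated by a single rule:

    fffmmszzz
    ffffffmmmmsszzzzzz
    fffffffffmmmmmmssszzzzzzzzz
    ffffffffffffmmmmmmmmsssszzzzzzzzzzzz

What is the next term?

fffffffffffffffmmmmmmmmmmssssszzzzzzzzzzzzzzz

Term n consists of 3n f's, followed by 2n m's, followed by n s's, followed by 3n z's (n = 1, 2, …).
At n = 5 the blocks have lengths 15, 10, 5, 15.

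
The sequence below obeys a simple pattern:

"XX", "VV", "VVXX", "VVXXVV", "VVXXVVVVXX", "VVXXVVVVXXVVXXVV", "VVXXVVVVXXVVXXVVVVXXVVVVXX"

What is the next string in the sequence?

From term 3 onward, concatenate the last term with the second-to-last: VV·XX = VVXX, VVXX·VV = VVXXVV, …
Continuing: VVXXVVVVXXVVXXVVVVXXVVVVXX · VVXXVVVVXXVVXXVV gives term 8.

VVXXVVVVXXVVXXVVVVXXVVVVXXVVXXVVVVXXVVXXVV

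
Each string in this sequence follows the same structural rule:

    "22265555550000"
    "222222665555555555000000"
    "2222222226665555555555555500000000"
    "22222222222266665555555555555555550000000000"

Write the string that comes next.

The n-th term is 3n 2's then n 6's then 4n+2 5's then 2n+2 0's (n = 1, 2, …).
For the next term, n = 5, so the run lengths are 15, 5, 22, 12.

222222222222222666665555555555555555555555000000000000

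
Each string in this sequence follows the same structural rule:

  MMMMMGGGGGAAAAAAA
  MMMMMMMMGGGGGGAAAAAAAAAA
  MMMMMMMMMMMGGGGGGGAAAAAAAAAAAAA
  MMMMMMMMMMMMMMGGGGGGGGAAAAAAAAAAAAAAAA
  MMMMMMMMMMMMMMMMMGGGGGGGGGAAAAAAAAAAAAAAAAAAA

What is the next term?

MMMMMMMMMMMMMMMMMMMMGGGGGGGGGGAAAAAAAAAAAAAAAAAAAAAA

The n-th term is 3n-1 M's then n+3 G's then 3n+1 A's, where the shown terms are n = 2, 3, 4, 5, 6.
At n = 7 the blocks have lengths 20, 10, 22.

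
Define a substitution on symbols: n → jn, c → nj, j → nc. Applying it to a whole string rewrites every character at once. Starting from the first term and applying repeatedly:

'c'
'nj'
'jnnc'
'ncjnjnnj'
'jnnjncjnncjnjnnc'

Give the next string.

Applying the rule to each of the 16 symbols of jnnjncjnncjnjnnc gives the pieces nc jn jn nc jn nj nc jn jn nj nc jn nc jn jn nj, which concatenate to the answer.

ncjnjnncjnnjncjnjnnjncjnncjnjnnj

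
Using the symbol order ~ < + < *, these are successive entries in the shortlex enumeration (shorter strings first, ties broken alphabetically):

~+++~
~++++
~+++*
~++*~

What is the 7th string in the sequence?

~+*~~

Continuing the enumeration 3 steps past ~++*~: ~++*~ → ~++*+ → ~++** → (answer).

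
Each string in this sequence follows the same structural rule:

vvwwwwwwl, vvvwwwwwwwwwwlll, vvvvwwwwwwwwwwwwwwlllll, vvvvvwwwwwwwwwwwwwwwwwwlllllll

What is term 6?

vvvvvvvwwwwwwwwwwwwwwwwwwwwwwwwwwlllllllllll

Each string has the form v^{n+1} w^{4n+2} l^{2n-1} (n = 1, 2, …).
At n = 6 the blocks have lengths 7, 26, 11.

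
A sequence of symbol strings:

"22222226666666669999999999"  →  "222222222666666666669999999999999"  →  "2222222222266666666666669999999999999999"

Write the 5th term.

222222222222222666666666666666669999999999999999999999

Each string has the form 2^{2n+1} 6^{2n+3} 9^{3n+1}, where the shown terms are n = 3, 4, 5.
For term 5, n = 7, so the run lengths are 15, 17, 22.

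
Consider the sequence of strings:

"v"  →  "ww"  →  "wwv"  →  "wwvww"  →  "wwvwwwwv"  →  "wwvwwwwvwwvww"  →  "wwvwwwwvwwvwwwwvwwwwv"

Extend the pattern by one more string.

From term 3 onward, concatenate the last term with the second-to-last: ww·v = wwv, wwv·ww = wwvww, …
So term 8 is wwvwwwwvwwvwwwwvwwwwv·wwvwwwwvwwvww.

wwvwwwwvwwvwwwwvwwwwvwwvwwwwvwwvww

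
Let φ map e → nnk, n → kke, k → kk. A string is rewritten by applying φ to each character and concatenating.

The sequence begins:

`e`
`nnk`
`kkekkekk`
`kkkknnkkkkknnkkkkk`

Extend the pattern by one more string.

φ(kkkknnkkkkknnkkkkk) expands symbol-by-symbol to kk kk kk kk kke kke kk kk kk kk kk kke kke kk kk kk kk kk; joining the 18 pieces gives the next term.

kkkkkkkkkkekkekkkkkkkkkkkkekkekkkkkkkkkk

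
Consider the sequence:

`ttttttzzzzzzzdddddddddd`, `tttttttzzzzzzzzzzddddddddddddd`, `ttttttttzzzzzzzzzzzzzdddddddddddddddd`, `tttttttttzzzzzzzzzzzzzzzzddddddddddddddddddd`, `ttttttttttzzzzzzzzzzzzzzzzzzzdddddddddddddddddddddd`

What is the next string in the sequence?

Term n consists of n+3 t's, followed by 3n-2 z's, followed by 3n+1 d's, where the shown terms are n = 3, 4, 5, 6, 7.
At n = 8 the blocks have lengths 11, 22, 25.

tttttttttttzzzzzzzzzzzzzzzzzzzzzzddddddddddddddddddddddddd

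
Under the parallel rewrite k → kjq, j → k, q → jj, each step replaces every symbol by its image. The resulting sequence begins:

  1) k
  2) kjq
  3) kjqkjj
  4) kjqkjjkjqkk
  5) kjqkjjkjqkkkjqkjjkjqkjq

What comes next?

φ(kjqkjjkjqkkkjqkjjkjqkjq) expands symbol-by-symbol to kjq k jj kjq k k kjq k jj kjq kjq kjq k jj kjq k k kjq k jj kjq k jj; joining the 23 pieces gives the next term.

kjqkjjkjqkkkjqkjjkjqkjqkjqkjjkjqkkkjqkjjkjqkjj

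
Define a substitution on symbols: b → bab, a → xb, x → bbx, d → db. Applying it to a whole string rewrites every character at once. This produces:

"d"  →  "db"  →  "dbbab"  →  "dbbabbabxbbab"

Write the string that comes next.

dbbabbabxbbabbabxbbabbbxbabbabxbbab

Applying the rule to each of the 13 symbols of dbbabbabxbbab gives the pieces db bab bab xb bab bab xb bab bbx bab bab xb bab, which concatenate to the answer.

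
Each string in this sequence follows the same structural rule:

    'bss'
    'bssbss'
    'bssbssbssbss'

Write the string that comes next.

s(k+1) = s(k)·s(k) — each term doubles the last.
Doubling bssbssbssbss:

bssbssbssbssbssbssbssbss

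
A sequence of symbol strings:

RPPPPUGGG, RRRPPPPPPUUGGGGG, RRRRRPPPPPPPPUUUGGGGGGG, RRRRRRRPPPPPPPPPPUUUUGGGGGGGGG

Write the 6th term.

Reading off run lengths: R runs 1, 3, 5, 7; P runs 4, 6, 8, 10; U runs 1, 2, 3, 4; G runs 3, 5, 7, 9 — each is linear in n (n = 1, 2, …).
For term 6, n = 6, so the run lengths are 11, 14, 6, 13.

RRRRRRRRRRRPPPPPPPPPPPPPPUUUUUUGGGGGGGGGGGGG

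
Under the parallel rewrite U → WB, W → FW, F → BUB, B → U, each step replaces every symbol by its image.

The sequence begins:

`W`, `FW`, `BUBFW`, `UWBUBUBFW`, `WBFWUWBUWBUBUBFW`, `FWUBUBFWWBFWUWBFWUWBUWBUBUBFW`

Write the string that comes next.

Rewriting the 29 symbols of FWUBUBFWWBFWUWBFWUWBUWBUBUBFW one by one yields BUB FW WB U WB U BUB FW FW U BUB FW WB FW U BUB FW WB FW U WB FW U WB U WB U BUB FW; concatenated:

BUBFWWBUWBUBUBFWFWUBUBFWWBFWUBUBFWWBFWUWBFWUWBUWBUBUBFW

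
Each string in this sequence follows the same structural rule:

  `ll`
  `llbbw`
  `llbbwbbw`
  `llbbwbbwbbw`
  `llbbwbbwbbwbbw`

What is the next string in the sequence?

llbbwbbwbbwbbwbbw

Each term is the previous one with bbw appended.
So the next term is llbbwbbwbbwbbw·bbw.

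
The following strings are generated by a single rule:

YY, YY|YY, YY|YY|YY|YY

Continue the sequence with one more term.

YY|YY|YY|YY|YY|YY|YY|YY

Each string is two copies of the previous one joined by '|'.
So the next term is two copies of YY|YY|YY|YY with '|' between the halves.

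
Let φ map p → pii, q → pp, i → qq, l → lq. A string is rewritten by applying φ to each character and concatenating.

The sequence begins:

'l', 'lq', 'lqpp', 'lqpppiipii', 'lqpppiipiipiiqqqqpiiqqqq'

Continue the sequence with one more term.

Replace each of the 24 characters of lqpppiipiipiiqqqqpiiqqqq in place — lq pp pii pii pii qq qq pii qq qq pii qq qq pp pp pp pp pii qq qq pp pp pp pp — and concatenate.

lqpppiipiipiiqqqqpiiqqqqpiiqqqqpppppppppiiqqqqpppppppp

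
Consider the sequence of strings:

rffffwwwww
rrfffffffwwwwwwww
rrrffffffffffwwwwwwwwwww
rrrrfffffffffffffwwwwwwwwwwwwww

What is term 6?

Reading off run lengths: r runs 1, 2, 3, 4; f runs 4, 7, 10, 13; w runs 5, 8, 11, 14 — each is linear in n, where the shown terms are n = 2, 3, 4, 5.
Setting n = 7 gives 6, 19, 20 characters in each block.

rrrrrrfffffffffffffffffffwwwwwwwwwwwwwwwwwwww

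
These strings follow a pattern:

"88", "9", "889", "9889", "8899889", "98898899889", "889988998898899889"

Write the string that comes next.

Each term (from the third on) is the two preceding terms concatenated in order: term 3 = 88·9 = 889.
The next term joins 98898899889 and 889988998898899889.

98898899889889988998898899889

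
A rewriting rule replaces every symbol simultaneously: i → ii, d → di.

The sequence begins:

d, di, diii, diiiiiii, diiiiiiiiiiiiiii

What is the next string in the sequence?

diiiiiiiiiiiiiiiiiiiiiiiiiiiiiii

Applying the rule to each of the 16 symbols of diiiiiiiiiiiiiii gives the pieces di ii ii ii ii ii ii ii ii ii ii ii ii ii ii ii, which concatenate to the answer.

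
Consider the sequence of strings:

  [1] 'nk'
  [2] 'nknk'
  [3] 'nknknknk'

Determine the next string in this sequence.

Every step duplicates the string.
Doubling nknknknk:

nknknknknknknknk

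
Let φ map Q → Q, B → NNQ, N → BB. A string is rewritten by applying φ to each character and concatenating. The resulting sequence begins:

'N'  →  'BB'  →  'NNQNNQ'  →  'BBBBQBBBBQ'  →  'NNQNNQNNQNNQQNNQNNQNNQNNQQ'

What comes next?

BBBBQBBBBQBBBBQBBBBQQBBBBQBBBBQBBBBQBBBBQQ

Applying the rule to each of the 26 symbols of NNQNNQNNQNNQQNNQNNQNNQNNQQ gives the pieces BB BB Q BB BB Q BB BB Q BB BB Q Q BB BB Q BB BB Q BB BB Q BB BB Q Q, which concatenate to the answer.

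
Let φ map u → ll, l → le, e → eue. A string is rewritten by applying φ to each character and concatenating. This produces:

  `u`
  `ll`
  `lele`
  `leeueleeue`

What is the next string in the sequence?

leeueeuelleueleeueeuelleue

Rewriting each symbol of leeueleeue: l→le, e→eue, e→eue, u→ll, e→eue, l→le, e→eue, e→eue, u→ll, e→eue, which concatenates to le eue eue ll eue le eue eue ll eue.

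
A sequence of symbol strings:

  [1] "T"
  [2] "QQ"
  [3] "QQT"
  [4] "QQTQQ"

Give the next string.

QQTQQQQT

This is a Fibonacci-style word recurrence s(k) = s(k−1)·s(k−2): e.g. QQ·T = QQT.
The next term joins QQTQQ and QQT.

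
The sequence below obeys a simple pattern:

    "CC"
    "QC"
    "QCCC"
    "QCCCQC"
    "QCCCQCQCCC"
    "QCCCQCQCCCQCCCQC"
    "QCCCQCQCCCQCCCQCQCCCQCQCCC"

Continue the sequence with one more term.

From term 3 onward, concatenate the last term with the second-to-last: QC·CC = QCCC, QCCC·QC = QCCCQC, …
The next term joins QCCCQCQCCCQCCCQCQCCCQCQCCC and QCCCQCQCCCQCCCQC.

QCCCQCQCCCQCCCQCQCCCQCQCCCQCCCQCQCCCQCCCQC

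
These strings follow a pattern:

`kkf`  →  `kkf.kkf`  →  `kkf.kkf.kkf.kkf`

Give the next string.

s(k+1) = s(k)·.·s(k) — each term doubles the last with '.' between the halves.
Doubling kkf.kkf.kkf.kkf with '.' between the halves:

kkf.kkf.kkf.kkf.kkf.kkf.kkf.kkf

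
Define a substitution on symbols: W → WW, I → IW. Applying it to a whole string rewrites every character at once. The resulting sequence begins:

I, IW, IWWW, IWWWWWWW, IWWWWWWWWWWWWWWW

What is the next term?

Rewriting the 16 symbols of IWWWWWWWWWWWWWWW one by one yields IW WW WW WW WW WW WW WW WW WW WW WW WW WW WW WW; concatenated:

IWWWWWWWWWWWWWWWWWWWWWWWWWWWWWWW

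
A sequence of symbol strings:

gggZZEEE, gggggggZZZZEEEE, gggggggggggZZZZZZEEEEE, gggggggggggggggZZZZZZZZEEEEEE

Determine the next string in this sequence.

Reading off run lengths: g runs 3, 7, 11, 15; Z runs 2, 4, 6, 8; E runs 3, 4, 5, 6 — each is linear in n (n = 1, 2, …).
Setting n = 5 gives 19, 10, 7 characters in each block.

gggggggggggggggggggZZZZZZZZZZEEEEEEE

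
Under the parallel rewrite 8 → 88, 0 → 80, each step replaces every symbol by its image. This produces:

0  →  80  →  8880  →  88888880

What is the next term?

8888888888888880

Expanding 88888880: 8→88, 8→88, 8→88, 8→88, 8→88, 8→88, 8→88, 0→80. Concatenated: 88 88 88 88 88 88 88 80.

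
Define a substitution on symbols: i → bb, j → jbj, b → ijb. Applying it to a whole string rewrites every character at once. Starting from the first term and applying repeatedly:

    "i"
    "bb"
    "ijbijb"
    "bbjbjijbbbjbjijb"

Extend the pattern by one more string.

ijbijbjbjijbjbjbbjbjijbijbijbjbjijbjbjbbjbjijb

φ(bbjbjijbbbjbjijb) expands symbol-by-symbol to ijb ijb jbj ijb jbj bb jbj ijb ijb ijb jbj ijb jbj bb jbj ijb; joining the 16 pieces gives the next term.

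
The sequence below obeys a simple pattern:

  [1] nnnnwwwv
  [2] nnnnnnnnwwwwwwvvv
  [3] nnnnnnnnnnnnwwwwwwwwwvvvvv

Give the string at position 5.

nnnnnnnnnnnnnnnnnnnnwwwwwwwwwwwwwwwvvvvvvvvv

Term n consists of 4n n's, followed by 3n w's, followed by 2n-1 v's (n = 1, 2, …).
Setting n = 5 gives 20, 15, 9 characters in each block.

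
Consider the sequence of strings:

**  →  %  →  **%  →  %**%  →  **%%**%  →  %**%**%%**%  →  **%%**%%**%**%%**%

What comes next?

%**%**%%**%**%%**%%**%**%%**%

This is a Fibonacci-style word recurrence s(k) = s(k−2)·s(k−1): e.g. **·% = **%.
The next term joins %**%**%%**% and **%%**%%**%**%%**%.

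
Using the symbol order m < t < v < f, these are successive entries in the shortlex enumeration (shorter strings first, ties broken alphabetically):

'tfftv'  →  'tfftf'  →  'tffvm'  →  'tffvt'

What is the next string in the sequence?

tffvv

Find the rightmost character of tffvt below f, bump it to the next letter, and reset everything to its right to m.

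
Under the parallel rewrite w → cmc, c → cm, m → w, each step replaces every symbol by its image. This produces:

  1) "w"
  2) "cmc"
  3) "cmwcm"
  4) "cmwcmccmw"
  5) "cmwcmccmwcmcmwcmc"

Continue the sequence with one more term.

Applying the rule to each of the 17 symbols of cmwcmccmwcmcmwcmc gives the pieces cm w cmc cm w cm cm w cmc cm w cm w cmc cm w cm, which concatenate to the answer.

cmwcmccmwcmcmwcmccmwcmwcmccmwcm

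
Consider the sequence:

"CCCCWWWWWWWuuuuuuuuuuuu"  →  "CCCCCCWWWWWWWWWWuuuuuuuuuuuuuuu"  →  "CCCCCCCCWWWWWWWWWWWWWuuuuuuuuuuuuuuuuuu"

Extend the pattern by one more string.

Term n consists of 2n-2 C's, followed by 3n-2 W's, followed by 3n+3 u's, where the shown terms are n = 3, 4, 5.
At n = 6 the blocks have lengths 10, 16, 21.

CCCCCCCCCCWWWWWWWWWWWWWWWWuuuuuuuuuuuuuuuuuuuuu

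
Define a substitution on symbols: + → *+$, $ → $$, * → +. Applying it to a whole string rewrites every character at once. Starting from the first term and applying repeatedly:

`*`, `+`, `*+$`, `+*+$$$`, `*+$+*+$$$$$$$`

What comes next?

φ(*+$+*+$$$$$$$) expands symbol-by-symbol to + *+$ $$ *+$ + *+$ $$ $$ $$ $$ $$ $$ $$; joining the 13 pieces gives the next term.

+*+$$$*+$+*+$$$$$$$$$$$$$$$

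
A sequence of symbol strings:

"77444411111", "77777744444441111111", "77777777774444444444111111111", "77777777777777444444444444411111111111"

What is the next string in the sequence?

77777777777777777744444444444444441111111111111

The n-th term is 4n-2 7's then 3n+1 4's then 2n+3 1's (n = 1, 2, …).
At n = 5 the blocks have lengths 18, 16, 13.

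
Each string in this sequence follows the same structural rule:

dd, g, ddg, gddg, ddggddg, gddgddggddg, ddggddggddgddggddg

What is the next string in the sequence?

gddgddggddgddggddggddgddggddg

This is a Fibonacci-style word recurrence s(k) = s(k−2)·s(k−1): e.g. dd·g = ddg.
Continuing: gddgddggddg · ddggddggddgddggddg gives term 8.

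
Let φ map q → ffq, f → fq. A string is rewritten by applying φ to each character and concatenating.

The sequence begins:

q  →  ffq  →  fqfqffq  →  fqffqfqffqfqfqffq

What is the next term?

Applying the rule to each of the 17 symbols of fqffqfqffqfqfqffq gives the pieces fq ffq fq fq ffq fq ffq fq fq ffq fq ffq fq ffq fq fq ffq, which concatenate to the answer.

fqffqfqfqffqfqffqfqfqffqfqffqfqffqfqfqffq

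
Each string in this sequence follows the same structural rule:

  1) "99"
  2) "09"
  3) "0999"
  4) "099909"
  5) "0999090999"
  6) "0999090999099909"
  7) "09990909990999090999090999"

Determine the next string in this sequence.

This is a Fibonacci-style word recurrence s(k) = s(k−1)·s(k−2): e.g. 09·99 = 0999.
The next term joins 09990909990999090999090999 and 0999090999099909.

099909099909990909990909990999090999099909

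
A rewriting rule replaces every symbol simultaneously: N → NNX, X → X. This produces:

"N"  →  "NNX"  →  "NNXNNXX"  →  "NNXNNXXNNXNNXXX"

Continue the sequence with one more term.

φ(NNXNNXXNNXNNXXX) expands symbol-by-symbol to NNX NNX X NNX NNX X X NNX NNX X NNX NNX X X X; joining the 15 pieces gives the next term.

NNXNNXXNNXNNXXXNNXNNXXNNXNNXXXX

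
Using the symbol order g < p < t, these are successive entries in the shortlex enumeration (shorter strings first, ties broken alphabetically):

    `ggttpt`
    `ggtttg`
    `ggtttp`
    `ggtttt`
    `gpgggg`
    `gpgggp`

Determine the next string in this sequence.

gpgggt

Find the rightmost character of gpgggp below t, bump it to the next letter, and reset everything to its right to g.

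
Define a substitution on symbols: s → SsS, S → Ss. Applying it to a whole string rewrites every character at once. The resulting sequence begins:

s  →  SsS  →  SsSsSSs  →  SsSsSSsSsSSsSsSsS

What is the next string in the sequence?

Applying the rule to each of the 17 symbols of SsSsSSsSsSSsSsSsS gives the pieces Ss SsS Ss SsS Ss Ss SsS Ss SsS Ss Ss SsS Ss SsS Ss SsS Ss, which concatenate to the answer.

SsSsSSsSsSSsSsSsSSsSsSSsSsSsSSsSsSSsSsSSs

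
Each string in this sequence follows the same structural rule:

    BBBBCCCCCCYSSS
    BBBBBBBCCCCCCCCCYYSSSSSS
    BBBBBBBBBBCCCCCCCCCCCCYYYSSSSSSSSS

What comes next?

Each string has the form B^{3n+1} C^{3n+3} Y^{n} S^{3n} (n = 1, 2, …).
At n = 4 the blocks have lengths 13, 15, 4, 12.

BBBBBBBBBBBBBCCCCCCCCCCCCCCCYYYYSSSSSSSSSSSS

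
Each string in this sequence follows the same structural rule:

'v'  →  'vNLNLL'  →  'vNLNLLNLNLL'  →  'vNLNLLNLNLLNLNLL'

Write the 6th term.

vNLNLLNLNLLNLNLLNLNLLNLNLL

The strings grow by a fixed suffix NLNLL each time.
From vNLNLLNLNLLNLNLL, 2 further steps: vNLNLLNLNLLNLNLL → vNLNLLNLNLLNLNLLNLNLL → (answer).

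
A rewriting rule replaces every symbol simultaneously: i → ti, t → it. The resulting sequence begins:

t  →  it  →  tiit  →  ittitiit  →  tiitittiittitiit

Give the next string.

Rewriting the 16 symbols of tiitittiittitiit one by one yields it ti ti it ti it it ti ti it it ti it ti ti it; concatenated:

ittitiittiitittitiitittiittitiit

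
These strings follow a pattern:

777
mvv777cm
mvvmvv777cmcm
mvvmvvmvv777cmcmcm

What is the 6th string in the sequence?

mvvmvvmvvmvvmvv777cmcmcmcmcm

Each term wraps the previous one in mvv on the left and cm on the right.
From mvvmvvmvv777cmcmcm, 2 further steps: mvvmvvmvv777cmcmcm → mvvmvvmvvmvv777cmcmcmcm → (answer).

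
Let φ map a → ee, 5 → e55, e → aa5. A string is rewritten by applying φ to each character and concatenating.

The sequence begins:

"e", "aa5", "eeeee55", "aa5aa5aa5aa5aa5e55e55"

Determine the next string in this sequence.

Replace each of the 21 characters of aa5aa5aa5aa5aa5e55e55 in place — ee ee e55 ee ee e55 ee ee e55 ee ee e55 ee ee e55 aa5 e55 e55 aa5 e55 e55 — and concatenate.

eeeee55eeeee55eeeee55eeeee55eeeee55aa5e55e55aa5e55e55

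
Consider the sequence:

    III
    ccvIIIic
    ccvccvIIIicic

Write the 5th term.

ccvccvccvccvIIIicicicic

Every step adds ccv to the front and ic to the end of the previous string.
From ccvccvIIIicic, 2 further steps: ccvccvIIIicic → ccvccvccvIIIicicic → (answer).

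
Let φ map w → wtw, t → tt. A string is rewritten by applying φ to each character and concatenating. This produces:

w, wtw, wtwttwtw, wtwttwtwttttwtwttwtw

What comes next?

Replace each of the 20 characters of wtwttwtwttttwtwttwtw in place — wtw tt wtw tt tt wtw tt wtw tt tt tt tt wtw tt wtw tt tt wtw tt wtw — and concatenate.

wtwttwtwttttwtwttwtwttttttttwtwttwtwttttwtwttwtw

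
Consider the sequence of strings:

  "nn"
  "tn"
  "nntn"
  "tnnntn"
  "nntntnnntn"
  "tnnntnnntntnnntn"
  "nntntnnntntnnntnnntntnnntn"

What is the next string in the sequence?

Each term (from the third on) is the two preceding terms concatenated in order: term 3 = nn·tn = nntn.
So term 8 is tnnntnnntntnnntn·nntntnnntntnnntnnntntnnntn.

tnnntnnntntnnntnnntntnnntntnnntnnntntnnntn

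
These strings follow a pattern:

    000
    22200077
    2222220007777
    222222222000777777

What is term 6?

2222222222222220007777777777

Each term wraps the previous one in 222 on the left and 77 on the right.
From 222222222000777777, 2 further steps: 222222222000777777 → 22222222222200077777777 → (answer).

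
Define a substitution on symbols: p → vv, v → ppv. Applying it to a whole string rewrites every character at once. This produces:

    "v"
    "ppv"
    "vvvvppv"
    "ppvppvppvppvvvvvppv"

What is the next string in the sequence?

Applying the rule to each of the 19 symbols of ppvppvppvppvvvvvppv gives the pieces vv vv ppv vv vv ppv vv vv ppv vv vv ppv ppv ppv ppv ppv vv vv ppv, which concatenate to the answer.

vvvvppvvvvvppvvvvvppvvvvvppvppvppvppvppvvvvvppv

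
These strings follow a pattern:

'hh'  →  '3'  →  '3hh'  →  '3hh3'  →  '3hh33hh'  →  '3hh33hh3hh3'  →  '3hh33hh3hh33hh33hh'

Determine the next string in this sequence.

3hh33hh3hh33hh33hh3hh33hh3hh3

This is a Fibonacci-style word recurrence s(k) = s(k−1)·s(k−2): e.g. 3·hh = 3hh.
So term 8 is 3hh33hh3hh33hh33hh·3hh33hh3hh3.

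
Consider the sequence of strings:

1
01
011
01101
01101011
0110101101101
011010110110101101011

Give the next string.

This is a Fibonacci-style word recurrence s(k) = s(k−1)·s(k−2): e.g. 01·1 = 011.
So term 8 is 011010110110101101011·0110101101101.

0110101101101011010110110101101101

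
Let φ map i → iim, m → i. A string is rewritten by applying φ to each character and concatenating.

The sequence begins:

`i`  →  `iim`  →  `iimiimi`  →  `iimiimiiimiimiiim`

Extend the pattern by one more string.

Rewriting the 17 symbols of iimiimiiimiimiiim one by one yields iim iim i iim iim i iim iim iim i iim iim i iim iim iim i; concatenated:

iimiimiiimiimiiimiimiimiiimiimiiimiimiimi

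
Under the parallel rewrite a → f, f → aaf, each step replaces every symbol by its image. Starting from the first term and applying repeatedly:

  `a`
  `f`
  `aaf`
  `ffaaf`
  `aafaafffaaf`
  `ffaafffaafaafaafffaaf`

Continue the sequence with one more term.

φ(ffaafffaafaafaafffaaf) expands symbol-by-symbol to aaf aaf f f aaf aaf aaf f f aaf f f aaf f f aaf aaf aaf f f aaf; joining the 21 pieces gives the next term.

aafaafffaafaafaafffaafffaafffaafaafaafffaaf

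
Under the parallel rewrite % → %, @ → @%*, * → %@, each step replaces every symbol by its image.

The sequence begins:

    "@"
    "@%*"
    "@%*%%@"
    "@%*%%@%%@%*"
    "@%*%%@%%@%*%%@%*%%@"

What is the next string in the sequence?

@%*%%@%%@%*%%@%*%%@%%@%*%%@%%@%*

Replace each of the 19 characters of @%*%%@%%@%*%%@%*%%@ in place — @%* % %@ % % @%* % % @%* % %@ % % @%* % %@ % % @%* — and concatenate.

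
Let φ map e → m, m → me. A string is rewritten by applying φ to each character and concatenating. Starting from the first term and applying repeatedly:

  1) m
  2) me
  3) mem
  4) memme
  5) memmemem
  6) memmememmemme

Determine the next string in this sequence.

Rewriting the 13 symbols of memmememmemme one by one yields me m me me m me m me me m me me m; concatenated:

memmememmemmememmemem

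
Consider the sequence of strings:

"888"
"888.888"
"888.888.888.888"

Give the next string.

s(k+1) = s(k)·.·s(k) — each term doubles the last with '.' between the halves.
So the next term is two copies of 888.888.888.888 with '.' between the halves.

888.888.888.888.888.888.888.888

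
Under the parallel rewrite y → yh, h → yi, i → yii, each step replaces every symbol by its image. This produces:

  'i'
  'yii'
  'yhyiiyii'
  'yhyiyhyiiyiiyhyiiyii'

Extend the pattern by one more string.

Applying the rule to each of the 20 symbols of yhyiyhyiiyiiyhyiiyii gives the pieces yh yi yh yii yh yi yh yii yii yh yii yii yh yi yh yii yii yh yii yii, which concatenate to the answer.

yhyiyhyiiyhyiyhyiiyiiyhyiiyiiyhyiyhyiiyiiyhyiiyii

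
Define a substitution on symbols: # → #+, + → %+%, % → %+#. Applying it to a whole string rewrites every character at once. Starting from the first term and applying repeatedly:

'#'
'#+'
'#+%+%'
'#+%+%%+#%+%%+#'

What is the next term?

#+%+%%+#%+%%+#%+#%+%#+%+#%+%%+#%+#%+%#+

Applying the rule to each of the 14 symbols of #+%+%%+#%+%%+# gives the pieces #+ %+% %+# %+% %+# %+# %+% #+ %+# %+% %+# %+# %+% #+, which concatenate to the answer.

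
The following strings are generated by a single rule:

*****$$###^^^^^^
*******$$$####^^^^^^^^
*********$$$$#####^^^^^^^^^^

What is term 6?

***************$$$$$$$########^^^^^^^^^^^^^^^^

Term n consists of 2n-1 *'s, followed by n-1 $'s, followed by n #'s, followed by 2n ^'s, where the shown terms are n = 3, 4, 5.
At n = 8 the blocks have lengths 15, 7, 8, 16.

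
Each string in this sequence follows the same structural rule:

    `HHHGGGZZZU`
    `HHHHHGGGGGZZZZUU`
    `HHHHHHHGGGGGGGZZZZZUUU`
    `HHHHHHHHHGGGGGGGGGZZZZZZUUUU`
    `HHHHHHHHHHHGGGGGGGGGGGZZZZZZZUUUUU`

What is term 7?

HHHHHHHHHHHHHHHGGGGGGGGGGGGGGGZZZZZZZZZUUUUUUU

The n-th term is 2n+1 H's then 2n+1 G's then n+2 Z's then n U's (n = 1, 2, …).
At n = 7 the blocks have lengths 15, 15, 9, 7.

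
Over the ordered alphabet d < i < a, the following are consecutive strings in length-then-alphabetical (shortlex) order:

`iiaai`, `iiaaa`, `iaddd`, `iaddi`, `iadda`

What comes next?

Treat iadda as a base-3 numeral over the given alphabet and add one, carrying through any trailing a's.

iadid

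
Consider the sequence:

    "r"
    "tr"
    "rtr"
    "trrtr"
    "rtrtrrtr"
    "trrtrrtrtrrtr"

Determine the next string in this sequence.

This is a Fibonacci-style word recurrence s(k) = s(k−2)·s(k−1): e.g. r·tr = rtr.
So term 7 is rtrtrrtr·trrtrrtrtrrtr.

rtrtrrtrtrrtrrtrtrrtr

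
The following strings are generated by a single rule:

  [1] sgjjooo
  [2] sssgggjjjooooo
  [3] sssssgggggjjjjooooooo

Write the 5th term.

sssssssssgggggggggjjjjjjooooooooooo

Each string has the form s^{2n-1} g^{2n-1} j^{n+1} o^{2n+1} (n = 1, 2, …).
At n = 5 the blocks have lengths 9, 9, 6, 11.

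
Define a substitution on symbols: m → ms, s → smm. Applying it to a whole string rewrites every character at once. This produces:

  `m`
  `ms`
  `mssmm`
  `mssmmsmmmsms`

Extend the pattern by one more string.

mssmmsmmmsmssmmmsmsmssmmmssmm

Apply φ to mssmmsmmmsms symbol by symbol: m→ms, s→smm, s→smm, m→ms, m→ms, s→smm, m→ms, m→ms, m→ms, s→smm, m→ms, s→smm; joined: ms smm smm ms ms smm ms ms ms smm ms smm.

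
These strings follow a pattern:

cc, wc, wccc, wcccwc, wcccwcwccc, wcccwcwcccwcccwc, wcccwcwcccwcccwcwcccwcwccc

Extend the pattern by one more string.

wcccwcwcccwcccwcwcccwcwcccwcccwcwcccwcccwc

This is a Fibonacci-style word recurrence s(k) = s(k−1)·s(k−2): e.g. wc·cc = wccc.
The next term joins wcccwcwcccwcccwcwcccwcwccc and wcccwcwcccwcccwc.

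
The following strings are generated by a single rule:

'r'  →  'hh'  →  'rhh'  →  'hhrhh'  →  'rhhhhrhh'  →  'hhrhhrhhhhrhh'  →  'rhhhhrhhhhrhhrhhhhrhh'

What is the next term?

hhrhhrhhhhrhhrhhhhrhhhhrhhrhhhhrhh

This is a Fibonacci-style word recurrence s(k) = s(k−2)·s(k−1): e.g. r·hh = rhh.
The next term joins hhrhhrhhhhrhh and rhhhhrhhhhrhhrhhhhrhh.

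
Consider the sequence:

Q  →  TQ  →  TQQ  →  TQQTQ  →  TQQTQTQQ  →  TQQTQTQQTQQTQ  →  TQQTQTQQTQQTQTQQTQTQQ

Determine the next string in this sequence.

From term 3 onward, concatenate the last term with the second-to-last: TQ·Q = TQQ, TQQ·TQ = TQQTQ, …
Continuing: TQQTQTQQTQQTQTQQTQTQQ · TQQTQTQQTQQTQ gives term 8.

TQQTQTQQTQQTQTQQTQTQQTQQTQTQQTQQTQ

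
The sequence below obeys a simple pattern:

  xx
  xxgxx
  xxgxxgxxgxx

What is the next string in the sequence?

Each string is two copies of the previous one joined by 'g'.
So the next term is two copies of xxgxxgxxgxx with 'g' between the halves.

xxgxxgxxgxxgxxgxxgxxgxx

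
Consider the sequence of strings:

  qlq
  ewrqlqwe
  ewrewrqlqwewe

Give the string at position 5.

ewrewrewrewrqlqwewewewe

s(k+1) = ewr·s(k)·we, so each term gains ewr as a prefix and we as a suffix.
From ewrewrqlqwewe, 2 further steps: ewrewrqlqwewe → ewrewrewrqlqwewewe → (answer).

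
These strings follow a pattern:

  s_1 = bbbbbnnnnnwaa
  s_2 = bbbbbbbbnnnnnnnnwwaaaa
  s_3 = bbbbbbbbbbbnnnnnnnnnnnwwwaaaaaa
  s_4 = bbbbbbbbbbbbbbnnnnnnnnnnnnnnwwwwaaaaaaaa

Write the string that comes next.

bbbbbbbbbbbbbbbbbnnnnnnnnnnnnnnnnnwwwwwaaaaaaaaaa

Term n consists of 3n+2 b's, followed by 3n+2 n's, followed by n w's, followed by 2n a's (n = 1, 2, …).
For the next term, n = 5, so the run lengths are 17, 17, 5, 10.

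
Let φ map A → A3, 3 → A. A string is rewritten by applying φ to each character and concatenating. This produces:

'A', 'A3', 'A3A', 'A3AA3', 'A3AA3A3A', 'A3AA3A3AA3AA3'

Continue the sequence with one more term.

Applying the rule to each of the 13 symbols of A3AA3A3AA3AA3 gives the pieces A3 A A3 A3 A A3 A A3 A3 A A3 A3 A, which concatenate to the answer.

A3AA3A3AA3AA3A3AA3A3A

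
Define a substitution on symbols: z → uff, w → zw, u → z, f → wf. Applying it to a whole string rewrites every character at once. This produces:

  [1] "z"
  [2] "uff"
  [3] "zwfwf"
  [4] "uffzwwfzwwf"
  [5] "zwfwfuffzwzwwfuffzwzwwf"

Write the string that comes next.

φ(zwfwfuffzwzwwfuffzwzwwf) expands symbol-by-symbol to uff zw wf zw wf z wf wf uff zw uff zw zw wf z wf wf uff zw uff zw zw wf; joining the 23 pieces gives the next term.

uffzwwfzwwfzwfwfuffzwuffzwzwwfzwfwfuffzwuffzwzwwf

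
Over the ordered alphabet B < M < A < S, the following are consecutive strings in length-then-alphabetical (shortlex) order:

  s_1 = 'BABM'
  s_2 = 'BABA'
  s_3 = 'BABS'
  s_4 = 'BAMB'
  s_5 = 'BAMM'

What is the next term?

BAMA

Find the rightmost character of BAMM below S, bump it to the next letter, and reset everything to its right to B.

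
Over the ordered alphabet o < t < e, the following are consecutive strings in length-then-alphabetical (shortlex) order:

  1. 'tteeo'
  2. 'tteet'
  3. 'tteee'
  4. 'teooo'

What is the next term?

teoot

The successor of teooo increments the rightmost position that isn't already e and resets every position after it to o.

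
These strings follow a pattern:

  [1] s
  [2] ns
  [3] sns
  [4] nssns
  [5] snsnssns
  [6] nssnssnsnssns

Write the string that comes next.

Each term (from the third on) is the two preceding terms concatenated in order: term 3 = s·ns = sns.
The next term joins snsnssns and nssnssnsnssns.

snsnssnsnssnssnsnssns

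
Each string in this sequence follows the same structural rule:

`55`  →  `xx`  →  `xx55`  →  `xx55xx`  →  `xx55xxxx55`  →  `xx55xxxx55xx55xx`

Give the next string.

From term 3 onward, concatenate the last term with the second-to-last: xx·55 = xx55, xx55·xx = xx55xx, …
Continuing: xx55xxxx55xx55xx · xx55xxxx55 gives term 7.

xx55xxxx55xx55xxxx55xxxx55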